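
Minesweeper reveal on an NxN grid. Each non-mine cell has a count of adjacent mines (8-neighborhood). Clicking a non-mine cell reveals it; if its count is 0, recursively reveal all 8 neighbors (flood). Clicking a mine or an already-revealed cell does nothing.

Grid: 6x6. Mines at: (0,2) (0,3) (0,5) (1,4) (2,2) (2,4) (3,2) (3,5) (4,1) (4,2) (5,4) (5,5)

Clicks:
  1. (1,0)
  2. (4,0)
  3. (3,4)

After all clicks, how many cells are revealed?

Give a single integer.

Click 1 (1,0) count=0: revealed 8 new [(0,0) (0,1) (1,0) (1,1) (2,0) (2,1) (3,0) (3,1)] -> total=8
Click 2 (4,0) count=1: revealed 1 new [(4,0)] -> total=9
Click 3 (3,4) count=2: revealed 1 new [(3,4)] -> total=10

Answer: 10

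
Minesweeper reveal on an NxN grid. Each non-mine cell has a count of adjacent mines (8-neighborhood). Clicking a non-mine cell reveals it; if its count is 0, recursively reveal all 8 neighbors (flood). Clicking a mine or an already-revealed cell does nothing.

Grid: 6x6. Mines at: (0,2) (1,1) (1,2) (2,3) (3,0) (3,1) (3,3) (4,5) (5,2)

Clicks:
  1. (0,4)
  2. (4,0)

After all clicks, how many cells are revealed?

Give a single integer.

Answer: 11

Derivation:
Click 1 (0,4) count=0: revealed 10 new [(0,3) (0,4) (0,5) (1,3) (1,4) (1,5) (2,4) (2,5) (3,4) (3,5)] -> total=10
Click 2 (4,0) count=2: revealed 1 new [(4,0)] -> total=11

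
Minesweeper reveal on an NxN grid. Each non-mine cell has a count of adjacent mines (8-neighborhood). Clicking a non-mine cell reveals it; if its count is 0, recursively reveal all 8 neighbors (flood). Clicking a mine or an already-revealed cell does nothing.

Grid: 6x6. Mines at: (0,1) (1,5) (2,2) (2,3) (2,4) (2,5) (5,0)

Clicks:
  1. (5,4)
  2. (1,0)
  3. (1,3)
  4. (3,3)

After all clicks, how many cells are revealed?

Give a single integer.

Answer: 17

Derivation:
Click 1 (5,4) count=0: revealed 15 new [(3,1) (3,2) (3,3) (3,4) (3,5) (4,1) (4,2) (4,3) (4,4) (4,5) (5,1) (5,2) (5,3) (5,4) (5,5)] -> total=15
Click 2 (1,0) count=1: revealed 1 new [(1,0)] -> total=16
Click 3 (1,3) count=3: revealed 1 new [(1,3)] -> total=17
Click 4 (3,3) count=3: revealed 0 new [(none)] -> total=17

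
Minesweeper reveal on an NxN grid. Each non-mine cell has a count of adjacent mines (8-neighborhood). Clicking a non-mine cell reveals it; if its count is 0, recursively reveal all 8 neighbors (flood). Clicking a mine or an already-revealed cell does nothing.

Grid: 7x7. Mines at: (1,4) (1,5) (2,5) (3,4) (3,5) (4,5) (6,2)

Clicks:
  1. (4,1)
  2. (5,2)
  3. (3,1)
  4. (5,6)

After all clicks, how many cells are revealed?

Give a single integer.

Click 1 (4,1) count=0: revealed 26 new [(0,0) (0,1) (0,2) (0,3) (1,0) (1,1) (1,2) (1,3) (2,0) (2,1) (2,2) (2,3) (3,0) (3,1) (3,2) (3,3) (4,0) (4,1) (4,2) (4,3) (5,0) (5,1) (5,2) (5,3) (6,0) (6,1)] -> total=26
Click 2 (5,2) count=1: revealed 0 new [(none)] -> total=26
Click 3 (3,1) count=0: revealed 0 new [(none)] -> total=26
Click 4 (5,6) count=1: revealed 1 new [(5,6)] -> total=27

Answer: 27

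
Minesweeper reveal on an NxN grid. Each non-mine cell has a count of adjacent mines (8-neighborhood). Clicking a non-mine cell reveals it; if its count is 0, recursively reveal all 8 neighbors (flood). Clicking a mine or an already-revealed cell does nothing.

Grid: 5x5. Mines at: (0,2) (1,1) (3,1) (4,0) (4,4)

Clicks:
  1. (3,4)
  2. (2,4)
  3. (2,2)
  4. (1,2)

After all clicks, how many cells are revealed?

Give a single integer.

Answer: 11

Derivation:
Click 1 (3,4) count=1: revealed 1 new [(3,4)] -> total=1
Click 2 (2,4) count=0: revealed 10 new [(0,3) (0,4) (1,2) (1,3) (1,4) (2,2) (2,3) (2,4) (3,2) (3,3)] -> total=11
Click 3 (2,2) count=2: revealed 0 new [(none)] -> total=11
Click 4 (1,2) count=2: revealed 0 new [(none)] -> total=11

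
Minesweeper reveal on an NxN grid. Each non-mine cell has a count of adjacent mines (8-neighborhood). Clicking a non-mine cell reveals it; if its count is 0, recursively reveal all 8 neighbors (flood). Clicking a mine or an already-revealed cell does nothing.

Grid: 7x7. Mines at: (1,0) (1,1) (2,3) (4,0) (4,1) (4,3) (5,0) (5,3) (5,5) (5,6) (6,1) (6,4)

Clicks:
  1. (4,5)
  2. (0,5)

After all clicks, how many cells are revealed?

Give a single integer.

Click 1 (4,5) count=2: revealed 1 new [(4,5)] -> total=1
Click 2 (0,5) count=0: revealed 18 new [(0,2) (0,3) (0,4) (0,5) (0,6) (1,2) (1,3) (1,4) (1,5) (1,6) (2,4) (2,5) (2,6) (3,4) (3,5) (3,6) (4,4) (4,6)] -> total=19

Answer: 19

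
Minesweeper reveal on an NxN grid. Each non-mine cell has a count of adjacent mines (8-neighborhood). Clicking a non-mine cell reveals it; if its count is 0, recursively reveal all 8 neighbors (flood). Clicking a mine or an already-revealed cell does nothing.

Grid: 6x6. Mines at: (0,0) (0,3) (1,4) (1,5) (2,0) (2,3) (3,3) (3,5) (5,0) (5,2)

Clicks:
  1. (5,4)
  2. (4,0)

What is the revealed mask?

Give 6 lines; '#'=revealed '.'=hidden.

Click 1 (5,4) count=0: revealed 6 new [(4,3) (4,4) (4,5) (5,3) (5,4) (5,5)] -> total=6
Click 2 (4,0) count=1: revealed 1 new [(4,0)] -> total=7

Answer: ......
......
......
......
#..###
...###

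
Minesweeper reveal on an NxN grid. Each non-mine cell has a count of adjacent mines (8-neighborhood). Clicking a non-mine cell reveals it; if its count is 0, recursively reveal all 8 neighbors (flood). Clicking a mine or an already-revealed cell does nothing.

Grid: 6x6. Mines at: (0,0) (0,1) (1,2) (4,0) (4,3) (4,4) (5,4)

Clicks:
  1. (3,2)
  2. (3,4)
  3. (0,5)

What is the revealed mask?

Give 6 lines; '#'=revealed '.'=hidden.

Click 1 (3,2) count=1: revealed 1 new [(3,2)] -> total=1
Click 2 (3,4) count=2: revealed 1 new [(3,4)] -> total=2
Click 3 (0,5) count=0: revealed 11 new [(0,3) (0,4) (0,5) (1,3) (1,4) (1,5) (2,3) (2,4) (2,5) (3,3) (3,5)] -> total=13

Answer: ...###
...###
...###
..####
......
......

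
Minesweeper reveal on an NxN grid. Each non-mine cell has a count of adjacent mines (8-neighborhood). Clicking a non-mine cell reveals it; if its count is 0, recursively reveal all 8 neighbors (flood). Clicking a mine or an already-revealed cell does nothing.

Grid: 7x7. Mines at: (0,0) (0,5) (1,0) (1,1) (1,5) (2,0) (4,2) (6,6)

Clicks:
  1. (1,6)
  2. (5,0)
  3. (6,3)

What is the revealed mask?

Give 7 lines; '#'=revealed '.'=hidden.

Answer: ..###..
..###.#
..#####
#######
##.####
#######
######.

Derivation:
Click 1 (1,6) count=2: revealed 1 new [(1,6)] -> total=1
Click 2 (5,0) count=0: revealed 37 new [(0,2) (0,3) (0,4) (1,2) (1,3) (1,4) (2,2) (2,3) (2,4) (2,5) (2,6) (3,0) (3,1) (3,2) (3,3) (3,4) (3,5) (3,6) (4,0) (4,1) (4,3) (4,4) (4,5) (4,6) (5,0) (5,1) (5,2) (5,3) (5,4) (5,5) (5,6) (6,0) (6,1) (6,2) (6,3) (6,4) (6,5)] -> total=38
Click 3 (6,3) count=0: revealed 0 new [(none)] -> total=38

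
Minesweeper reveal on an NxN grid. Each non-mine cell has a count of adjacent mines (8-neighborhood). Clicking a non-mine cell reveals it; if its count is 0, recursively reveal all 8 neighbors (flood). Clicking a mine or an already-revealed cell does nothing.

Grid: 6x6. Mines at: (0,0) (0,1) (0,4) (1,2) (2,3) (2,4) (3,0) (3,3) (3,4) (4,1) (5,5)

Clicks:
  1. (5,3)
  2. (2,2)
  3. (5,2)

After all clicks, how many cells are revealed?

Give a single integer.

Click 1 (5,3) count=0: revealed 6 new [(4,2) (4,3) (4,4) (5,2) (5,3) (5,4)] -> total=6
Click 2 (2,2) count=3: revealed 1 new [(2,2)] -> total=7
Click 3 (5,2) count=1: revealed 0 new [(none)] -> total=7

Answer: 7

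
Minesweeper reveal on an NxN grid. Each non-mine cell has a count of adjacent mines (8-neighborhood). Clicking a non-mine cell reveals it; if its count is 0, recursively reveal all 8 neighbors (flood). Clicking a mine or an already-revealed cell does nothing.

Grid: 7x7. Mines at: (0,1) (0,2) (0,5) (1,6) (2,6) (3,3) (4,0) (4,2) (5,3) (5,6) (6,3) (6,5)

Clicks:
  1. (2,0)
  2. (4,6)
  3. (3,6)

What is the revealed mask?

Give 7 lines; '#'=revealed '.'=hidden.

Click 1 (2,0) count=0: revealed 9 new [(1,0) (1,1) (1,2) (2,0) (2,1) (2,2) (3,0) (3,1) (3,2)] -> total=9
Click 2 (4,6) count=1: revealed 1 new [(4,6)] -> total=10
Click 3 (3,6) count=1: revealed 1 new [(3,6)] -> total=11

Answer: .......
###....
###....
###...#
......#
.......
.......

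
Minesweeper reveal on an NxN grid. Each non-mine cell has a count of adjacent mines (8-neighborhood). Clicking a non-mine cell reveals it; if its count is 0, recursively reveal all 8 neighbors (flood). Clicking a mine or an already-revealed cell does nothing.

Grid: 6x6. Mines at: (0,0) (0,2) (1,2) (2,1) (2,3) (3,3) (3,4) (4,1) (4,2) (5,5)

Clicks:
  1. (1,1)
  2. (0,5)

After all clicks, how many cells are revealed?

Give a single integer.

Answer: 9

Derivation:
Click 1 (1,1) count=4: revealed 1 new [(1,1)] -> total=1
Click 2 (0,5) count=0: revealed 8 new [(0,3) (0,4) (0,5) (1,3) (1,4) (1,5) (2,4) (2,5)] -> total=9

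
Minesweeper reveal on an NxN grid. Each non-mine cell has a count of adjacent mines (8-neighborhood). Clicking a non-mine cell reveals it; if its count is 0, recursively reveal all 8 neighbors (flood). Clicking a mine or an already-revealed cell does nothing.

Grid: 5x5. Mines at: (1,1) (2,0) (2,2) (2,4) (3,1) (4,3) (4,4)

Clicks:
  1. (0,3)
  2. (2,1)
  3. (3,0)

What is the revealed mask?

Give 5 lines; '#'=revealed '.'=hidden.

Click 1 (0,3) count=0: revealed 6 new [(0,2) (0,3) (0,4) (1,2) (1,3) (1,4)] -> total=6
Click 2 (2,1) count=4: revealed 1 new [(2,1)] -> total=7
Click 3 (3,0) count=2: revealed 1 new [(3,0)] -> total=8

Answer: ..###
..###
.#...
#....
.....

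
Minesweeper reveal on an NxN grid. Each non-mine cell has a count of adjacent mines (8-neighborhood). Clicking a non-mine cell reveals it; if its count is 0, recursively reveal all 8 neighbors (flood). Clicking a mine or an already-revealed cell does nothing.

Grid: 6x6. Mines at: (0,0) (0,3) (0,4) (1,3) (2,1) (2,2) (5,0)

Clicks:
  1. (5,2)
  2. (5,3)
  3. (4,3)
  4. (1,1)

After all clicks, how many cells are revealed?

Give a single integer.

Answer: 21

Derivation:
Click 1 (5,2) count=0: revealed 20 new [(1,4) (1,5) (2,3) (2,4) (2,5) (3,1) (3,2) (3,3) (3,4) (3,5) (4,1) (4,2) (4,3) (4,4) (4,5) (5,1) (5,2) (5,3) (5,4) (5,5)] -> total=20
Click 2 (5,3) count=0: revealed 0 new [(none)] -> total=20
Click 3 (4,3) count=0: revealed 0 new [(none)] -> total=20
Click 4 (1,1) count=3: revealed 1 new [(1,1)] -> total=21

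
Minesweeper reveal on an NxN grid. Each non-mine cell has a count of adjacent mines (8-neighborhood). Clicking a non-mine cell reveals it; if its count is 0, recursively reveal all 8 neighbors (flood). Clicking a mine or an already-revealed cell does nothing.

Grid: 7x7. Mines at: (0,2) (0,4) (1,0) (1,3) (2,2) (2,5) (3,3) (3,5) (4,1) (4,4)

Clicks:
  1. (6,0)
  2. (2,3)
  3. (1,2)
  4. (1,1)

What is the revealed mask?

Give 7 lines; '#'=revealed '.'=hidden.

Click 1 (6,0) count=0: revealed 16 new [(4,5) (4,6) (5,0) (5,1) (5,2) (5,3) (5,4) (5,5) (5,6) (6,0) (6,1) (6,2) (6,3) (6,4) (6,5) (6,6)] -> total=16
Click 2 (2,3) count=3: revealed 1 new [(2,3)] -> total=17
Click 3 (1,2) count=3: revealed 1 new [(1,2)] -> total=18
Click 4 (1,1) count=3: revealed 1 new [(1,1)] -> total=19

Answer: .......
.##....
...#...
.......
.....##
#######
#######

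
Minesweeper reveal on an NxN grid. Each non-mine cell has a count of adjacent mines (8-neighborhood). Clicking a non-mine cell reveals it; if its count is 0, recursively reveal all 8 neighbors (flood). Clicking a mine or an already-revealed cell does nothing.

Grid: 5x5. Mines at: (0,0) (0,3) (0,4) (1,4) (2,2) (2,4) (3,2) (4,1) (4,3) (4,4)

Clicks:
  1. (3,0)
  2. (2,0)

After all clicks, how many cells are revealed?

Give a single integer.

Click 1 (3,0) count=1: revealed 1 new [(3,0)] -> total=1
Click 2 (2,0) count=0: revealed 5 new [(1,0) (1,1) (2,0) (2,1) (3,1)] -> total=6

Answer: 6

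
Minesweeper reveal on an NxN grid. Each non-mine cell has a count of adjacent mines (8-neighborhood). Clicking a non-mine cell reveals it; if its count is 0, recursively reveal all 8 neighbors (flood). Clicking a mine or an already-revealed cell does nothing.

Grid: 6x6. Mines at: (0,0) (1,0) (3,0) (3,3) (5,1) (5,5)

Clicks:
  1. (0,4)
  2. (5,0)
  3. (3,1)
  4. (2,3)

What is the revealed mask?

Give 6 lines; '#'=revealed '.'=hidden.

Answer: .#####
.#####
.#####
.#..##
....##
#.....

Derivation:
Click 1 (0,4) count=0: revealed 19 new [(0,1) (0,2) (0,3) (0,4) (0,5) (1,1) (1,2) (1,3) (1,4) (1,5) (2,1) (2,2) (2,3) (2,4) (2,5) (3,4) (3,5) (4,4) (4,5)] -> total=19
Click 2 (5,0) count=1: revealed 1 new [(5,0)] -> total=20
Click 3 (3,1) count=1: revealed 1 new [(3,1)] -> total=21
Click 4 (2,3) count=1: revealed 0 new [(none)] -> total=21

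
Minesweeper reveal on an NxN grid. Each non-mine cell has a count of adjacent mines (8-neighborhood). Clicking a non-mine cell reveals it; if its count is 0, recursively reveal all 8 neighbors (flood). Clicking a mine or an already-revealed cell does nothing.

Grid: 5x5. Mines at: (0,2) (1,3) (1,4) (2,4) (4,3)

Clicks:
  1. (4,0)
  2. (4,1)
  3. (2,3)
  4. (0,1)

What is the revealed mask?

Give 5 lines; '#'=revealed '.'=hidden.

Click 1 (4,0) count=0: revealed 14 new [(0,0) (0,1) (1,0) (1,1) (1,2) (2,0) (2,1) (2,2) (3,0) (3,1) (3,2) (4,0) (4,1) (4,2)] -> total=14
Click 2 (4,1) count=0: revealed 0 new [(none)] -> total=14
Click 3 (2,3) count=3: revealed 1 new [(2,3)] -> total=15
Click 4 (0,1) count=1: revealed 0 new [(none)] -> total=15

Answer: ##...
###..
####.
###..
###..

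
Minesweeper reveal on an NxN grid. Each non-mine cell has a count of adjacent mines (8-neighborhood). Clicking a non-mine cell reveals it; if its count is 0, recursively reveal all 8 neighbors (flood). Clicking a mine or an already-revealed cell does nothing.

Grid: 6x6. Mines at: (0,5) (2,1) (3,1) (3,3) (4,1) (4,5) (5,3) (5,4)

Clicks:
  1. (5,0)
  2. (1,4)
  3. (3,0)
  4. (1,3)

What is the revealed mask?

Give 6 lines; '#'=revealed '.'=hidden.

Click 1 (5,0) count=1: revealed 1 new [(5,0)] -> total=1
Click 2 (1,4) count=1: revealed 1 new [(1,4)] -> total=2
Click 3 (3,0) count=3: revealed 1 new [(3,0)] -> total=3
Click 4 (1,3) count=0: revealed 12 new [(0,0) (0,1) (0,2) (0,3) (0,4) (1,0) (1,1) (1,2) (1,3) (2,2) (2,3) (2,4)] -> total=15

Answer: #####.
#####.
..###.
#.....
......
#.....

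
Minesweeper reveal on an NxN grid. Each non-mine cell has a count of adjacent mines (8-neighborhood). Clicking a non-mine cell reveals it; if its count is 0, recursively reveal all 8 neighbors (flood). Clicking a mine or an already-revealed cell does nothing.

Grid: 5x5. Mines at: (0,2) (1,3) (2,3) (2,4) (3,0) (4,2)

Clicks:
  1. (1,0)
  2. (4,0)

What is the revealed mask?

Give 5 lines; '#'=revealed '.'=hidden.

Click 1 (1,0) count=0: revealed 6 new [(0,0) (0,1) (1,0) (1,1) (2,0) (2,1)] -> total=6
Click 2 (4,0) count=1: revealed 1 new [(4,0)] -> total=7

Answer: ##...
##...
##...
.....
#....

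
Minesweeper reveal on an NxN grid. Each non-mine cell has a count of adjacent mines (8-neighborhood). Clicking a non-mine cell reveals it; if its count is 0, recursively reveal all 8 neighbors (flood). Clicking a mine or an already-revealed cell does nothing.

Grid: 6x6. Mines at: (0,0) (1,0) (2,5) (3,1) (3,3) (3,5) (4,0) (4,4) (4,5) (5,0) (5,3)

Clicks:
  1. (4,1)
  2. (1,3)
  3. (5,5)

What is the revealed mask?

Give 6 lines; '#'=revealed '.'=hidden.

Answer: .#####
.#####
.####.
......
.#....
.....#

Derivation:
Click 1 (4,1) count=3: revealed 1 new [(4,1)] -> total=1
Click 2 (1,3) count=0: revealed 14 new [(0,1) (0,2) (0,3) (0,4) (0,5) (1,1) (1,2) (1,3) (1,4) (1,5) (2,1) (2,2) (2,3) (2,4)] -> total=15
Click 3 (5,5) count=2: revealed 1 new [(5,5)] -> total=16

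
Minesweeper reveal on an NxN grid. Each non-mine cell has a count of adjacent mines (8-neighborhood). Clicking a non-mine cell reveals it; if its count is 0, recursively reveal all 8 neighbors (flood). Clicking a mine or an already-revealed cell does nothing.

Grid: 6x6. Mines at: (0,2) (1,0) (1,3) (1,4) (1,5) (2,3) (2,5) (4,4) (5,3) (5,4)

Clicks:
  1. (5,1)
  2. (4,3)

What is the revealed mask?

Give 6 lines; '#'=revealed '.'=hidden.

Answer: ......
......
###...
###...
####..
###...

Derivation:
Click 1 (5,1) count=0: revealed 12 new [(2,0) (2,1) (2,2) (3,0) (3,1) (3,2) (4,0) (4,1) (4,2) (5,0) (5,1) (5,2)] -> total=12
Click 2 (4,3) count=3: revealed 1 new [(4,3)] -> total=13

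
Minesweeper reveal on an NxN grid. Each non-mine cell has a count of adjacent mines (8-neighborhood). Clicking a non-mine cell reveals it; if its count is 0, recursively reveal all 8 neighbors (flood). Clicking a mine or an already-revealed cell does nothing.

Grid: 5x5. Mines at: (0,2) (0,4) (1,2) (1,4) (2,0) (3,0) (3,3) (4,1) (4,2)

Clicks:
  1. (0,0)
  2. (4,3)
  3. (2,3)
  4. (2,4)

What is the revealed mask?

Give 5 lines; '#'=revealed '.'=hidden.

Answer: ##...
##...
...##
.....
...#.

Derivation:
Click 1 (0,0) count=0: revealed 4 new [(0,0) (0,1) (1,0) (1,1)] -> total=4
Click 2 (4,3) count=2: revealed 1 new [(4,3)] -> total=5
Click 3 (2,3) count=3: revealed 1 new [(2,3)] -> total=6
Click 4 (2,4) count=2: revealed 1 new [(2,4)] -> total=7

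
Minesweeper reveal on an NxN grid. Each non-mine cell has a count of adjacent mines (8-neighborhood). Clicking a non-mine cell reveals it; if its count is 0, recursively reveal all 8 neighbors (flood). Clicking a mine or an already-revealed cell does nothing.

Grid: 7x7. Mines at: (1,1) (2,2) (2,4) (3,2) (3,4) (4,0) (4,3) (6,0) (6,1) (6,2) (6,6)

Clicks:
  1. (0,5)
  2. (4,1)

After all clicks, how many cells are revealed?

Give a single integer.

Answer: 19

Derivation:
Click 1 (0,5) count=0: revealed 18 new [(0,2) (0,3) (0,4) (0,5) (0,6) (1,2) (1,3) (1,4) (1,5) (1,6) (2,5) (2,6) (3,5) (3,6) (4,5) (4,6) (5,5) (5,6)] -> total=18
Click 2 (4,1) count=2: revealed 1 new [(4,1)] -> total=19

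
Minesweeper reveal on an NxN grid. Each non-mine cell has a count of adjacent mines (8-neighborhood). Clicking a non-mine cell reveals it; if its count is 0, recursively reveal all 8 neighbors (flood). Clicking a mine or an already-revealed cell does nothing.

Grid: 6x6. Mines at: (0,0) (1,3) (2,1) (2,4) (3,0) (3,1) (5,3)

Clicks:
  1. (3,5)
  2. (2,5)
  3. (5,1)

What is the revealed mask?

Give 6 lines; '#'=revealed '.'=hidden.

Answer: ......
......
.....#
.....#
###...
###...

Derivation:
Click 1 (3,5) count=1: revealed 1 new [(3,5)] -> total=1
Click 2 (2,5) count=1: revealed 1 new [(2,5)] -> total=2
Click 3 (5,1) count=0: revealed 6 new [(4,0) (4,1) (4,2) (5,0) (5,1) (5,2)] -> total=8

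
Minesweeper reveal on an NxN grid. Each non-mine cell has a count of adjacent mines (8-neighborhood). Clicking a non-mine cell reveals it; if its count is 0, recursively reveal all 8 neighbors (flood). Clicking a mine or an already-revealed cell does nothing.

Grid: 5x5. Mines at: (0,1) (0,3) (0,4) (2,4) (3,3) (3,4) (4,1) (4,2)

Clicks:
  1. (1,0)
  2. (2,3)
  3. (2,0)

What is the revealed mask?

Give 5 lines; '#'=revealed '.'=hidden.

Click 1 (1,0) count=1: revealed 1 new [(1,0)] -> total=1
Click 2 (2,3) count=3: revealed 1 new [(2,3)] -> total=2
Click 3 (2,0) count=0: revealed 8 new [(1,1) (1,2) (2,0) (2,1) (2,2) (3,0) (3,1) (3,2)] -> total=10

Answer: .....
###..
####.
###..
.....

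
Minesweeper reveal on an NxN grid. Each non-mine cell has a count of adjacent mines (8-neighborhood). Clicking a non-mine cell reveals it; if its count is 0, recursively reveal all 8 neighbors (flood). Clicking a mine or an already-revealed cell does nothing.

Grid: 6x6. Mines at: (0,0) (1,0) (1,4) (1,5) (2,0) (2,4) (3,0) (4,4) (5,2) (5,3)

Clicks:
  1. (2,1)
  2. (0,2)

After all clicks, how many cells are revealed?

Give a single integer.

Click 1 (2,1) count=3: revealed 1 new [(2,1)] -> total=1
Click 2 (0,2) count=0: revealed 14 new [(0,1) (0,2) (0,3) (1,1) (1,2) (1,3) (2,2) (2,3) (3,1) (3,2) (3,3) (4,1) (4,2) (4,3)] -> total=15

Answer: 15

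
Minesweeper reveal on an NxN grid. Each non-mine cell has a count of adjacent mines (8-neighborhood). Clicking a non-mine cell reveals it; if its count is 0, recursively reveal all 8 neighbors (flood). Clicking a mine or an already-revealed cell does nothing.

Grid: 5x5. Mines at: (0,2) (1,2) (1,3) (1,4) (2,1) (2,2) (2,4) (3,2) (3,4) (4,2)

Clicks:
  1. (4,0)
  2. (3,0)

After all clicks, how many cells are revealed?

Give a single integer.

Click 1 (4,0) count=0: revealed 4 new [(3,0) (3,1) (4,0) (4,1)] -> total=4
Click 2 (3,0) count=1: revealed 0 new [(none)] -> total=4

Answer: 4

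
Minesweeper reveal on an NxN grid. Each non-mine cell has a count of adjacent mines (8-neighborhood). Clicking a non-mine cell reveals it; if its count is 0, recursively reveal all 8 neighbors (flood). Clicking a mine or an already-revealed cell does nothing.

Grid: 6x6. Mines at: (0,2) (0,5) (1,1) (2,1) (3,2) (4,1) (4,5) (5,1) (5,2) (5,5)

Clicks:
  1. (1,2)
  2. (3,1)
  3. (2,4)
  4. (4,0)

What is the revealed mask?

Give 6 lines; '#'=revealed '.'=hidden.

Answer: ......
..####
...###
.#.###
#.....
......

Derivation:
Click 1 (1,2) count=3: revealed 1 new [(1,2)] -> total=1
Click 2 (3,1) count=3: revealed 1 new [(3,1)] -> total=2
Click 3 (2,4) count=0: revealed 9 new [(1,3) (1,4) (1,5) (2,3) (2,4) (2,5) (3,3) (3,4) (3,5)] -> total=11
Click 4 (4,0) count=2: revealed 1 new [(4,0)] -> total=12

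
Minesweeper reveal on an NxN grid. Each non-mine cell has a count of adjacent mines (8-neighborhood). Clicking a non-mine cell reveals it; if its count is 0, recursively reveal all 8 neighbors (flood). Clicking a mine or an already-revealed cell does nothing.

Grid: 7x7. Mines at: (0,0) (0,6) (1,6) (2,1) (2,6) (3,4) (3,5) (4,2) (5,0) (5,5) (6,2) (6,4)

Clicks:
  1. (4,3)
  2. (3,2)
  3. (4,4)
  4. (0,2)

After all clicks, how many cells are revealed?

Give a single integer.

Answer: 17

Derivation:
Click 1 (4,3) count=2: revealed 1 new [(4,3)] -> total=1
Click 2 (3,2) count=2: revealed 1 new [(3,2)] -> total=2
Click 3 (4,4) count=3: revealed 1 new [(4,4)] -> total=3
Click 4 (0,2) count=0: revealed 14 new [(0,1) (0,2) (0,3) (0,4) (0,5) (1,1) (1,2) (1,3) (1,4) (1,5) (2,2) (2,3) (2,4) (2,5)] -> total=17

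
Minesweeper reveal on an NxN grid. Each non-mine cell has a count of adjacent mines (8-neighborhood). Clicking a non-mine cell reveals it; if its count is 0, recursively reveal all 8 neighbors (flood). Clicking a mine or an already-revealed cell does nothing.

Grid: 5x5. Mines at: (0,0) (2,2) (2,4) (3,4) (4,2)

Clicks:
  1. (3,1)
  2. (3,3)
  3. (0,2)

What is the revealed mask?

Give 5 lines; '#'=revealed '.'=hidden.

Click 1 (3,1) count=2: revealed 1 new [(3,1)] -> total=1
Click 2 (3,3) count=4: revealed 1 new [(3,3)] -> total=2
Click 3 (0,2) count=0: revealed 8 new [(0,1) (0,2) (0,3) (0,4) (1,1) (1,2) (1,3) (1,4)] -> total=10

Answer: .####
.####
.....
.#.#.
.....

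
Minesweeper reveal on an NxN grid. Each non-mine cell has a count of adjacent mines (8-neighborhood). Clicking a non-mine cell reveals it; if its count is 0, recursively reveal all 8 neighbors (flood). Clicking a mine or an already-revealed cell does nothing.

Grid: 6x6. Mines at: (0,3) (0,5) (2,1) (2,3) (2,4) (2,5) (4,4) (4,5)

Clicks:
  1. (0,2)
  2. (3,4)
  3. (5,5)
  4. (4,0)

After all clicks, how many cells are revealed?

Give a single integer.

Answer: 15

Derivation:
Click 1 (0,2) count=1: revealed 1 new [(0,2)] -> total=1
Click 2 (3,4) count=5: revealed 1 new [(3,4)] -> total=2
Click 3 (5,5) count=2: revealed 1 new [(5,5)] -> total=3
Click 4 (4,0) count=0: revealed 12 new [(3,0) (3,1) (3,2) (3,3) (4,0) (4,1) (4,2) (4,3) (5,0) (5,1) (5,2) (5,3)] -> total=15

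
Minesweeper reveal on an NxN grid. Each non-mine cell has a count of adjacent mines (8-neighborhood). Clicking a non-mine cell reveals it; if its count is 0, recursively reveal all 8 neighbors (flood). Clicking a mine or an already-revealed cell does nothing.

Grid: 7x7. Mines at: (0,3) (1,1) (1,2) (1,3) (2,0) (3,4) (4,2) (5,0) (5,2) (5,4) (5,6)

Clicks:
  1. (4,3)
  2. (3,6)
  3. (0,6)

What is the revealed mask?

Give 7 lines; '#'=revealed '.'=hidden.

Answer: ....###
....###
....###
.....##
...#.##
.......
.......

Derivation:
Click 1 (4,3) count=4: revealed 1 new [(4,3)] -> total=1
Click 2 (3,6) count=0: revealed 13 new [(0,4) (0,5) (0,6) (1,4) (1,5) (1,6) (2,4) (2,5) (2,6) (3,5) (3,6) (4,5) (4,6)] -> total=14
Click 3 (0,6) count=0: revealed 0 new [(none)] -> total=14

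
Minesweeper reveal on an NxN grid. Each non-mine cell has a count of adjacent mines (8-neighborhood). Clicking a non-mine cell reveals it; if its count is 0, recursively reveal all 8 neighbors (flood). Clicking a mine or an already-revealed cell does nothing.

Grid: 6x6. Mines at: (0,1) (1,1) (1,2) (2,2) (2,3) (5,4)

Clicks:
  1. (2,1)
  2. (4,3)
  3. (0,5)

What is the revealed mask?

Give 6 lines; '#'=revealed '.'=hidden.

Answer: ...###
...###
.#..##
....##
...###
......

Derivation:
Click 1 (2,1) count=3: revealed 1 new [(2,1)] -> total=1
Click 2 (4,3) count=1: revealed 1 new [(4,3)] -> total=2
Click 3 (0,5) count=0: revealed 12 new [(0,3) (0,4) (0,5) (1,3) (1,4) (1,5) (2,4) (2,5) (3,4) (3,5) (4,4) (4,5)] -> total=14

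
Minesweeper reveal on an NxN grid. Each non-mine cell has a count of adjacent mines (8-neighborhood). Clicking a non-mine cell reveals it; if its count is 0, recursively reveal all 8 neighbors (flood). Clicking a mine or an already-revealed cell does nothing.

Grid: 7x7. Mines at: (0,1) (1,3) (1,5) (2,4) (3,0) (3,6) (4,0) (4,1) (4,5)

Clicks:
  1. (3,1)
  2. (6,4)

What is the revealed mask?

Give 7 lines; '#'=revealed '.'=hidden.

Answer: .......
.......
.......
.####..
..###..
#######
#######

Derivation:
Click 1 (3,1) count=3: revealed 1 new [(3,1)] -> total=1
Click 2 (6,4) count=0: revealed 20 new [(3,2) (3,3) (3,4) (4,2) (4,3) (4,4) (5,0) (5,1) (5,2) (5,3) (5,4) (5,5) (5,6) (6,0) (6,1) (6,2) (6,3) (6,4) (6,5) (6,6)] -> total=21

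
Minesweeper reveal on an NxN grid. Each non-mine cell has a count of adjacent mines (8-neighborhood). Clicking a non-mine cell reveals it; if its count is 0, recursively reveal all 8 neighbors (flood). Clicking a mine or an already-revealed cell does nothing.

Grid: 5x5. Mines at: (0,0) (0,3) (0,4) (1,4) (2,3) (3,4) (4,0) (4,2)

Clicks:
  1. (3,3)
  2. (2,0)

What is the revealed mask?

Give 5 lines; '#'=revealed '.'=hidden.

Answer: .....
###..
###..
####.
.....

Derivation:
Click 1 (3,3) count=3: revealed 1 new [(3,3)] -> total=1
Click 2 (2,0) count=0: revealed 9 new [(1,0) (1,1) (1,2) (2,0) (2,1) (2,2) (3,0) (3,1) (3,2)] -> total=10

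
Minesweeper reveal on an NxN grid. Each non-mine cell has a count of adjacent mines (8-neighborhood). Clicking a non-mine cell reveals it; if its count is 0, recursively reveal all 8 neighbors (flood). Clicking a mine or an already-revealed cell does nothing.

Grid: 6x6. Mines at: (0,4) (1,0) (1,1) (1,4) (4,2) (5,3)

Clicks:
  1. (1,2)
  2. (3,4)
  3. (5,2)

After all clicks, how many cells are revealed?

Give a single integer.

Answer: 13

Derivation:
Click 1 (1,2) count=1: revealed 1 new [(1,2)] -> total=1
Click 2 (3,4) count=0: revealed 11 new [(2,3) (2,4) (2,5) (3,3) (3,4) (3,5) (4,3) (4,4) (4,5) (5,4) (5,5)] -> total=12
Click 3 (5,2) count=2: revealed 1 new [(5,2)] -> total=13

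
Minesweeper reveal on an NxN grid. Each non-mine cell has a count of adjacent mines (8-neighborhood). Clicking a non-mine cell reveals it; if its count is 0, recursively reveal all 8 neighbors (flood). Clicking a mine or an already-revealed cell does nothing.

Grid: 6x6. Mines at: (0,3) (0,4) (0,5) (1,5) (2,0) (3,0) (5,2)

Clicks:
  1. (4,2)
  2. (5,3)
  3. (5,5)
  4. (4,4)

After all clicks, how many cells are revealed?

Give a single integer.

Answer: 22

Derivation:
Click 1 (4,2) count=1: revealed 1 new [(4,2)] -> total=1
Click 2 (5,3) count=1: revealed 1 new [(5,3)] -> total=2
Click 3 (5,5) count=0: revealed 20 new [(1,1) (1,2) (1,3) (1,4) (2,1) (2,2) (2,3) (2,4) (2,5) (3,1) (3,2) (3,3) (3,4) (3,5) (4,1) (4,3) (4,4) (4,5) (5,4) (5,5)] -> total=22
Click 4 (4,4) count=0: revealed 0 new [(none)] -> total=22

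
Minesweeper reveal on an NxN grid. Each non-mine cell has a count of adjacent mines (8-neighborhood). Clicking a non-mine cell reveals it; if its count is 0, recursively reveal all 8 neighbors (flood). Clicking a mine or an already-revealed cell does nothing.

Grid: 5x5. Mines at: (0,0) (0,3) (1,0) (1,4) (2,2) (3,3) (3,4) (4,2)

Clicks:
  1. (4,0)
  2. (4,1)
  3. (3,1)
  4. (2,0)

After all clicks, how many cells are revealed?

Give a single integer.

Click 1 (4,0) count=0: revealed 6 new [(2,0) (2,1) (3,0) (3,1) (4,0) (4,1)] -> total=6
Click 2 (4,1) count=1: revealed 0 new [(none)] -> total=6
Click 3 (3,1) count=2: revealed 0 new [(none)] -> total=6
Click 4 (2,0) count=1: revealed 0 new [(none)] -> total=6

Answer: 6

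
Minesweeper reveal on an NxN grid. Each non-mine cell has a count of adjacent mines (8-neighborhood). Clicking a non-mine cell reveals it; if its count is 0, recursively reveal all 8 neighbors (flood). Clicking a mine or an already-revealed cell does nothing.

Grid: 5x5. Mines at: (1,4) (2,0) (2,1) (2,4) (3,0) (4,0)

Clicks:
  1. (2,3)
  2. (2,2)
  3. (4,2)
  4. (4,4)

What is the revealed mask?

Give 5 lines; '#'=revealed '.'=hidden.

Answer: .....
.....
..##.
.####
.####

Derivation:
Click 1 (2,3) count=2: revealed 1 new [(2,3)] -> total=1
Click 2 (2,2) count=1: revealed 1 new [(2,2)] -> total=2
Click 3 (4,2) count=0: revealed 8 new [(3,1) (3,2) (3,3) (3,4) (4,1) (4,2) (4,3) (4,4)] -> total=10
Click 4 (4,4) count=0: revealed 0 new [(none)] -> total=10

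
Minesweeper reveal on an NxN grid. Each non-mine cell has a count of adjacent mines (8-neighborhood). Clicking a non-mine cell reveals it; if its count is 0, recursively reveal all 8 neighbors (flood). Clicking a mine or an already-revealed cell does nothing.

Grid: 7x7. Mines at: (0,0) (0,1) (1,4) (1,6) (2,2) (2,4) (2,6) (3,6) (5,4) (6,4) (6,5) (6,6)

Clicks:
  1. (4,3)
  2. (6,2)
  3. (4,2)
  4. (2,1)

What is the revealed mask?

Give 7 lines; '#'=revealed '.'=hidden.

Click 1 (4,3) count=1: revealed 1 new [(4,3)] -> total=1
Click 2 (6,2) count=0: revealed 19 new [(1,0) (1,1) (2,0) (2,1) (3,0) (3,1) (3,2) (3,3) (4,0) (4,1) (4,2) (5,0) (5,1) (5,2) (5,3) (6,0) (6,1) (6,2) (6,3)] -> total=20
Click 3 (4,2) count=0: revealed 0 new [(none)] -> total=20
Click 4 (2,1) count=1: revealed 0 new [(none)] -> total=20

Answer: .......
##.....
##.....
####...
####...
####...
####...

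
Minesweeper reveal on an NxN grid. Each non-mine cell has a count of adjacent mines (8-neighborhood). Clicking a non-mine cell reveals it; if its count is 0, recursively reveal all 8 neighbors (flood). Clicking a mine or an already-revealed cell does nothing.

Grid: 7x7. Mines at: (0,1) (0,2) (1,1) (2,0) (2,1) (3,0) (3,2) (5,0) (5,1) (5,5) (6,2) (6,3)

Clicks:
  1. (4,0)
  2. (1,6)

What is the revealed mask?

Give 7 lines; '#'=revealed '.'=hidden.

Answer: ...####
...####
...####
...####
#..####
.......
.......

Derivation:
Click 1 (4,0) count=3: revealed 1 new [(4,0)] -> total=1
Click 2 (1,6) count=0: revealed 20 new [(0,3) (0,4) (0,5) (0,6) (1,3) (1,4) (1,5) (1,6) (2,3) (2,4) (2,5) (2,6) (3,3) (3,4) (3,5) (3,6) (4,3) (4,4) (4,5) (4,6)] -> total=21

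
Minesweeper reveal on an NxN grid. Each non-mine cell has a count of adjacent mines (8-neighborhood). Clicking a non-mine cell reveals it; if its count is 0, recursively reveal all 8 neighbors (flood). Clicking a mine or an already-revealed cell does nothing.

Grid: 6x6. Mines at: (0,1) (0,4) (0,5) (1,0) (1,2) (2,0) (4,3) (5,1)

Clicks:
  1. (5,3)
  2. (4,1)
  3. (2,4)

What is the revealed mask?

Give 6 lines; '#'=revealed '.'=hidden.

Answer: ......
...###
...###
...###
.#..##
...###

Derivation:
Click 1 (5,3) count=1: revealed 1 new [(5,3)] -> total=1
Click 2 (4,1) count=1: revealed 1 new [(4,1)] -> total=2
Click 3 (2,4) count=0: revealed 13 new [(1,3) (1,4) (1,5) (2,3) (2,4) (2,5) (3,3) (3,4) (3,5) (4,4) (4,5) (5,4) (5,5)] -> total=15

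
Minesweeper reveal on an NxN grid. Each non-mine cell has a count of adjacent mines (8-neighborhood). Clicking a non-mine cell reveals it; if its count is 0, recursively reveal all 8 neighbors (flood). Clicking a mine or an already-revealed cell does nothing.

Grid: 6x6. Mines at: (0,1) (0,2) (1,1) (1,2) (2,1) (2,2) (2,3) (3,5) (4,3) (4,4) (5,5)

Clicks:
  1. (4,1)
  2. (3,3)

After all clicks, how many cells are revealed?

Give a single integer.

Click 1 (4,1) count=0: revealed 9 new [(3,0) (3,1) (3,2) (4,0) (4,1) (4,2) (5,0) (5,1) (5,2)] -> total=9
Click 2 (3,3) count=4: revealed 1 new [(3,3)] -> total=10

Answer: 10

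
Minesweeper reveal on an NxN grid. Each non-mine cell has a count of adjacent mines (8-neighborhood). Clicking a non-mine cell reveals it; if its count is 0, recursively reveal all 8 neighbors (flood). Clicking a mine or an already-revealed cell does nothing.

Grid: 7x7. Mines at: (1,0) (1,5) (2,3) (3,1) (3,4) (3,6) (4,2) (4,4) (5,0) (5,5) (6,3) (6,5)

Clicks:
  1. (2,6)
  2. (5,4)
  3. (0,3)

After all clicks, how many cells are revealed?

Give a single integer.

Answer: 10

Derivation:
Click 1 (2,6) count=2: revealed 1 new [(2,6)] -> total=1
Click 2 (5,4) count=4: revealed 1 new [(5,4)] -> total=2
Click 3 (0,3) count=0: revealed 8 new [(0,1) (0,2) (0,3) (0,4) (1,1) (1,2) (1,3) (1,4)] -> total=10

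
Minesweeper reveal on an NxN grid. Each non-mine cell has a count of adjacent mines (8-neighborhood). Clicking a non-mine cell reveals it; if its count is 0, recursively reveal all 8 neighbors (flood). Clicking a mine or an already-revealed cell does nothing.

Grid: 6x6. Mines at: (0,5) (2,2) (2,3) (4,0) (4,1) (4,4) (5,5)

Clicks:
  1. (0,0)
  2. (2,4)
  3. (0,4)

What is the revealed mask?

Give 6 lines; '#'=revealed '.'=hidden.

Click 1 (0,0) count=0: revealed 14 new [(0,0) (0,1) (0,2) (0,3) (0,4) (1,0) (1,1) (1,2) (1,3) (1,4) (2,0) (2,1) (3,0) (3,1)] -> total=14
Click 2 (2,4) count=1: revealed 1 new [(2,4)] -> total=15
Click 3 (0,4) count=1: revealed 0 new [(none)] -> total=15

Answer: #####.
#####.
##..#.
##....
......
......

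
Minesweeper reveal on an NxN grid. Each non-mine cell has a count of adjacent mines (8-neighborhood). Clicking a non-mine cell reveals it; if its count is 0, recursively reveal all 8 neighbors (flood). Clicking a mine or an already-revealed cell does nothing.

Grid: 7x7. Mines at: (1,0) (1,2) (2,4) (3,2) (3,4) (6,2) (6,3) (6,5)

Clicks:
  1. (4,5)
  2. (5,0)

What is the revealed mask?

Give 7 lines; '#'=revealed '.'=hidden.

Answer: .......
.......
##.....
##.....
##...#.
##.....
##.....

Derivation:
Click 1 (4,5) count=1: revealed 1 new [(4,5)] -> total=1
Click 2 (5,0) count=0: revealed 10 new [(2,0) (2,1) (3,0) (3,1) (4,0) (4,1) (5,0) (5,1) (6,0) (6,1)] -> total=11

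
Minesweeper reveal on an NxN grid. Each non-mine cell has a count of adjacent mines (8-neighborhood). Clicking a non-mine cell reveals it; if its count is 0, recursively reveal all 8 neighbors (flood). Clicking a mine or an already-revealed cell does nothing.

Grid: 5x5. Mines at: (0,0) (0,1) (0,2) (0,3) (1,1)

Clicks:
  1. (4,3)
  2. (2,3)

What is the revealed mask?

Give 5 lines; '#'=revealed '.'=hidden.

Click 1 (4,3) count=0: revealed 18 new [(1,2) (1,3) (1,4) (2,0) (2,1) (2,2) (2,3) (2,4) (3,0) (3,1) (3,2) (3,3) (3,4) (4,0) (4,1) (4,2) (4,3) (4,4)] -> total=18
Click 2 (2,3) count=0: revealed 0 new [(none)] -> total=18

Answer: .....
..###
#####
#####
#####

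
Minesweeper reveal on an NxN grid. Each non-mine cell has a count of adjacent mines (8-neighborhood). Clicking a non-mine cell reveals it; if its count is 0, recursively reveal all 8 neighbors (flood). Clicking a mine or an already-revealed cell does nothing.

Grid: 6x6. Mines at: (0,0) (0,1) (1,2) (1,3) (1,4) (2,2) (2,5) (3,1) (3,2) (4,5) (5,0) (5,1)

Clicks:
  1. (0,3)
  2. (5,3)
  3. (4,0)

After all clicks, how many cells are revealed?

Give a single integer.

Answer: 8

Derivation:
Click 1 (0,3) count=3: revealed 1 new [(0,3)] -> total=1
Click 2 (5,3) count=0: revealed 6 new [(4,2) (4,3) (4,4) (5,2) (5,3) (5,4)] -> total=7
Click 3 (4,0) count=3: revealed 1 new [(4,0)] -> total=8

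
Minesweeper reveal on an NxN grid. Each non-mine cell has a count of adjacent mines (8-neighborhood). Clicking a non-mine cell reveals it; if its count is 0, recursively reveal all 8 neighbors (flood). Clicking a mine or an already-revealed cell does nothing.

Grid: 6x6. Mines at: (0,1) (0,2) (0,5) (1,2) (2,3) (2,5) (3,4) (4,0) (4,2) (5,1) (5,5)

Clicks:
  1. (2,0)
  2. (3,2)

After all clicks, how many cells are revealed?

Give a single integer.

Answer: 7

Derivation:
Click 1 (2,0) count=0: revealed 6 new [(1,0) (1,1) (2,0) (2,1) (3,0) (3,1)] -> total=6
Click 2 (3,2) count=2: revealed 1 new [(3,2)] -> total=7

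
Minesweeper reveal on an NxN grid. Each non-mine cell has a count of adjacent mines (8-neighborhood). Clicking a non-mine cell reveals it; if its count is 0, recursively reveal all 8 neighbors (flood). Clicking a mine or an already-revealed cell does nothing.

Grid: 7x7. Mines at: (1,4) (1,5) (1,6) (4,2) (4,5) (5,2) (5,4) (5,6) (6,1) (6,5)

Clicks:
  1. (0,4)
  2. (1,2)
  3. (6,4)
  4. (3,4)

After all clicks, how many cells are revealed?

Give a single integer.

Click 1 (0,4) count=2: revealed 1 new [(0,4)] -> total=1
Click 2 (1,2) count=0: revealed 20 new [(0,0) (0,1) (0,2) (0,3) (1,0) (1,1) (1,2) (1,3) (2,0) (2,1) (2,2) (2,3) (3,0) (3,1) (3,2) (3,3) (4,0) (4,1) (5,0) (5,1)] -> total=21
Click 3 (6,4) count=2: revealed 1 new [(6,4)] -> total=22
Click 4 (3,4) count=1: revealed 1 new [(3,4)] -> total=23

Answer: 23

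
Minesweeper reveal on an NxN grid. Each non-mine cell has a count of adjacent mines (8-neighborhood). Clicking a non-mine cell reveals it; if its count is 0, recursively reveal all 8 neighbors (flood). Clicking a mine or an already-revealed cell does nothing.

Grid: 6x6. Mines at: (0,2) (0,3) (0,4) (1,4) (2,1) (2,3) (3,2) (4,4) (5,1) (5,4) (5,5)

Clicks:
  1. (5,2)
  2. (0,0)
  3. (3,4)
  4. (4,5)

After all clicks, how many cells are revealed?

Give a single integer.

Click 1 (5,2) count=1: revealed 1 new [(5,2)] -> total=1
Click 2 (0,0) count=0: revealed 4 new [(0,0) (0,1) (1,0) (1,1)] -> total=5
Click 3 (3,4) count=2: revealed 1 new [(3,4)] -> total=6
Click 4 (4,5) count=3: revealed 1 new [(4,5)] -> total=7

Answer: 7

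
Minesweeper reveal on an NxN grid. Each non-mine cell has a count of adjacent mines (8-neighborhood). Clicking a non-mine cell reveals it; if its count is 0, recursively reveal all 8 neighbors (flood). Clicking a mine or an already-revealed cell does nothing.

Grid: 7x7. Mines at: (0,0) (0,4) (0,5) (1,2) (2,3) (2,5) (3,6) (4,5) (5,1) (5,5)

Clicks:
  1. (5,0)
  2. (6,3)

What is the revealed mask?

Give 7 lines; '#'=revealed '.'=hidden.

Answer: .......
.......
.......
..###..
..###..
#.###..
..###..

Derivation:
Click 1 (5,0) count=1: revealed 1 new [(5,0)] -> total=1
Click 2 (6,3) count=0: revealed 12 new [(3,2) (3,3) (3,4) (4,2) (4,3) (4,4) (5,2) (5,3) (5,4) (6,2) (6,3) (6,4)] -> total=13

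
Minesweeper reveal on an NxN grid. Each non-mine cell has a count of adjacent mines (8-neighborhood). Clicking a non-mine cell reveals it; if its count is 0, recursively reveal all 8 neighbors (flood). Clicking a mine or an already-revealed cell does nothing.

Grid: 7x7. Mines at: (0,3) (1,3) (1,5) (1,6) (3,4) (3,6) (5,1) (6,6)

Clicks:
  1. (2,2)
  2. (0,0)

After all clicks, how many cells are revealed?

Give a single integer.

Click 1 (2,2) count=1: revealed 1 new [(2,2)] -> total=1
Click 2 (0,0) count=0: revealed 17 new [(0,0) (0,1) (0,2) (1,0) (1,1) (1,2) (2,0) (2,1) (2,3) (3,0) (3,1) (3,2) (3,3) (4,0) (4,1) (4,2) (4,3)] -> total=18

Answer: 18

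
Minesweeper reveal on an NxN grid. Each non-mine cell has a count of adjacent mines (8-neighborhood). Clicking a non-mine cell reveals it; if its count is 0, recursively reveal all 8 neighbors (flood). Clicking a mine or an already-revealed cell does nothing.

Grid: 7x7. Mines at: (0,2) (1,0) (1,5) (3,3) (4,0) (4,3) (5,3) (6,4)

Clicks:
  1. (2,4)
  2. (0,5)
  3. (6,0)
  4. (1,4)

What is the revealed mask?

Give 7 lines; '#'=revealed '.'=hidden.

Click 1 (2,4) count=2: revealed 1 new [(2,4)] -> total=1
Click 2 (0,5) count=1: revealed 1 new [(0,5)] -> total=2
Click 3 (6,0) count=0: revealed 6 new [(5,0) (5,1) (5,2) (6,0) (6,1) (6,2)] -> total=8
Click 4 (1,4) count=1: revealed 1 new [(1,4)] -> total=9

Answer: .....#.
....#..
....#..
.......
.......
###....
###....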